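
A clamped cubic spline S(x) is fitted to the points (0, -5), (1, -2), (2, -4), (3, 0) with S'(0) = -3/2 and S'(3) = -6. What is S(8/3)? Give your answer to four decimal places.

0.0667

Put σ_i = S'' at the i-th knot. Here h = (1, 1, 1) and Δ = (3, -2, 4), so the interior equations h_(i-1)·σ_(i-1) + 2(h_(i-1)+h_i)·σ_i + h_i·σ_(i+1) = 6(Δ_i − Δ_(i-1)) read
  1·σ_0 + 4·σ_1 + 1·σ_2 = 6(Δ_1 - Δ_0) = -30
  1·σ_1 + 4·σ_2 + 1·σ_3 = 6(Δ_2 - Δ_1) = 36
Clamped end conditions give two more equations: 2h_0·σ_0 + h_0·σ_1 = 6(Δ_0 - S'(0)) = 27 and h_2·σ_2 + 2h_2·σ_3 = 6(S'(3) - Δ_2) = -60.
Forward elimination and back-substitution give σ_0 = 116/5, σ_1 = -97/5, σ_2 = 122/5, σ_3 = -211/5.
On [2, 3], S(x) = -4 + 29/10·(x - 2) + 61/5·(x - 2)² - 111/10·(x - 2)³.
With (x - 2) = 2/3: S(8/3) = 1/15.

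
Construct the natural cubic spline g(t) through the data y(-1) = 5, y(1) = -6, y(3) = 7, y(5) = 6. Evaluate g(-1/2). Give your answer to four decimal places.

0.5313

Let σ_i = g''(x_i). Step sizes h_i = 2, 2, 2; slopes of the chords Δ_i = (y_(i+1) - y_i)/h_i = -11/2, 13/2, -1/2.
  2·σ_0 + 8·σ_1 + 2·σ_2 = 6(Δ_1 - Δ_0) = 72
  2·σ_1 + 8·σ_2 + 2·σ_3 = 6(Δ_2 - Δ_1) = -42
Natural end conditions: σ_0 = σ_3 = 0.
Hence σ_0 = 0, σ_1 = 11, σ_2 = -8, σ_3 = 0.
On [-1, 1], g(t) = 5 - 55/6·(t + 1) + 0·(t + 1)² + 11/12·(t + 1)³.
With (t + 1) = 1/2: g(-1/2) = 17/32.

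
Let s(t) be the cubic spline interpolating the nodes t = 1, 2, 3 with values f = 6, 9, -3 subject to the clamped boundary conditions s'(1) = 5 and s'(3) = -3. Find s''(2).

Put σ_i = s'' at the i-th knot. Here h = (1, 1) and Δ = (3, -12), so the interior equations h_(i-1)·σ_(i-1) + 2(h_(i-1)+h_i)·σ_i + h_i·σ_(i+1) = 6(Δ_i − Δ_(i-1)) read
  1·σ_0 + 4·σ_1 + 1·σ_2 = 6(Δ_1 - Δ_0) = -90
Clamped end conditions give two more equations: 2h_0·σ_0 + h_0·σ_1 = 6(Δ_0 - s'(1)) = -12 and h_1·σ_1 + 2h_1·σ_2 = 6(s'(3) - Δ_1) = 54.
Solving: σ_0 = 25/2, σ_1 = -37, σ_2 = 91/2.

-37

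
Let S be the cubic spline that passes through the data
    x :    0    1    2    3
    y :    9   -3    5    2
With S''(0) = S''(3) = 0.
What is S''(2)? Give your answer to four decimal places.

-25.6000

Let M_i = S''(x_i). Step sizes h_i = 1, 1, 1; slopes of the chords Δ_i = (y_(i+1) - y_i)/h_i = -12, 8, -3.
  1·M_0 + 4·M_1 + 1·M_2 = 6(Δ_1 - Δ_0) = 120
  1·M_1 + 4·M_2 + 1·M_3 = 6(Δ_2 - Δ_1) = -66
Natural end conditions: M_0 = M_3 = 0.
Solving: M_0 = 0, M_1 = 182/5, M_2 = -128/5, M_3 = 0.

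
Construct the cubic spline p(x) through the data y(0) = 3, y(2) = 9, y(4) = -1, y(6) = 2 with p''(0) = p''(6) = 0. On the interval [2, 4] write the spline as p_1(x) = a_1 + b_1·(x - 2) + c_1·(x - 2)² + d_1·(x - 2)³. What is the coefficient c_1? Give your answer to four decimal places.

-3.8500

With M_i denoting the second derivative at x_i, h_i = 2, 2, 2, and Δ_i = (y_(i+1) − y_i)/h_i = 3, -5, 3/2:
  2·M_0 + 8·M_1 + 2·M_2 = 6(Δ_1 - Δ_0) = -48
  2·M_1 + 8·M_2 + 2·M_3 = 6(Δ_2 - Δ_1) = 39
Natural end conditions: M_0 = M_3 = 0.
Solving: M_0 = 0, M_1 = -77/10, M_2 = 34/5, M_3 = 0.
On [2, 4], with p_1(x) = a_1 + b_1·(x - 2) + c_1·(x - 2)² + d_1·(x - 2)³: c_1 = M_1/2 = -77/20, d_1 = (M_2 - M_1)/(6h_1) = 29/24, b_1 = Δ_1 - h_1(2M_1 + M_2)/6 = -32/15.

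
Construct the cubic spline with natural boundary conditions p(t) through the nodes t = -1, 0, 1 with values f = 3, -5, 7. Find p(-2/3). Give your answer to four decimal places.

Write M_i for p''(x_i). With h_i = 1, 1 and divided differences Δ_i = -8, 12, the continuity of p' gives the tridiagonal system
  1·M_0 + 4·M_1 + 1·M_2 = 6(Δ_1 - Δ_0) = 120
Natural end conditions: M_0 = M_2 = 0.
Forward elimination and back-substitution give M_0 = 0, M_1 = 30, M_2 = 0.
On [-1, 0], p(t) = 3 - 13·(t + 1) + 0·(t + 1)² + 5·(t + 1)³.
With (t + 1) = 1/3: p(-2/3) = -31/27.

-1.1481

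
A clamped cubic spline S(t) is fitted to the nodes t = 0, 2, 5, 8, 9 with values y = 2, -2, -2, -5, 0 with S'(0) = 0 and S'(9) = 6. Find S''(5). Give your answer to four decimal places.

-2.5714

With M_i denoting the second derivative at x_i, h_i = 2, 3, 3, 1, and Δ_i = (y_(i+1) − y_i)/h_i = -2, 0, -1, 5:
  2·M_0 + 10·M_1 + 3·M_2 = 6(Δ_1 - Δ_0) = 12
  3·M_1 + 12·M_2 + 3·M_3 = 6(Δ_2 - Δ_1) = -6
  3·M_2 + 8·M_3 + 1·M_4 = 6(Δ_3 - Δ_2) = 36
Clamped end conditions give two more equations: 2h_0·M_0 + h_0·M_1 = 6(Δ_0 - S'(0)) = -12 and h_3·M_3 + 2h_3·M_4 = 6(S'(9) - Δ_3) = 6.
Solving the tridiagonal system: M_0 = -31/7, M_1 = 20/7, M_2 = -18/7, M_3 = 38/7, M_4 = 2/7.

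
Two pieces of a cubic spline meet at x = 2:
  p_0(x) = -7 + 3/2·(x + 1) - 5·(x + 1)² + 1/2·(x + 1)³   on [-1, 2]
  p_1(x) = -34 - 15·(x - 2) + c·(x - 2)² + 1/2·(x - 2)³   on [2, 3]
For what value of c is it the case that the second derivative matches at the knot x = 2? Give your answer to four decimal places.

-0.5000

p_0''(x) = -10 + 3·(x + 1), so p_0''(2) = -1. On the right, p_1''(2) = 2c, so c = -1/2.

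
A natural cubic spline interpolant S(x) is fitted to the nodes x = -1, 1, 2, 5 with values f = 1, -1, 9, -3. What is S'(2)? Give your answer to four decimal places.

With M_i denoting the second derivative at x_i, h_i = 2, 1, 3, and Δ_i = (y_(i+1) − y_i)/h_i = -1, 10, -4:
  2·M_0 + 6·M_1 + 1·M_2 = 6(Δ_1 - Δ_0) = 66
  1·M_1 + 8·M_2 + 3·M_3 = 6(Δ_2 - Δ_1) = -84
Natural end conditions: M_0 = M_3 = 0.
Forward elimination and back-substitution give M_0 = 0, M_1 = 612/47, M_2 = -570/47, M_3 = 0.
On [2, 5], S'(x) = b_2 + 2c_2·(x - 2) + 3d_2·(x - 2)² with b_2 = Δ_2 - h_2(2M_2 + M_3)/6 = 382/47, c_2 = M_2/2 = -285/47, d_2 = (M_3 - M_2)/(6h_2) = 95/141. So S'(2) = 382/47.

8.1277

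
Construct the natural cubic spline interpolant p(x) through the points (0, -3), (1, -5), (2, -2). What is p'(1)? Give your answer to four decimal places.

0.5000

Write σ_i for p''(x_i). With h_i = 1, 1 and divided differences Δ_i = -2, 3, the continuity of p' gives the tridiagonal system
  1·σ_0 + 4·σ_1 + 1·σ_2 = 6(Δ_1 - Δ_0) = 30
Natural end conditions: σ_0 = σ_2 = 0.
Solving: σ_0 = 0, σ_1 = 15/2, σ_2 = 0.
On [1, 2], p'(x) = b_1 + 2c_1·(x - 1) + 3d_1·(x - 1)² with b_1 = Δ_1 - h_1(2σ_1 + σ_2)/6 = 1/2, c_1 = σ_1/2 = 15/4, d_1 = (σ_2 - σ_1)/(6h_1) = -5/4. So p'(1) = 1/2.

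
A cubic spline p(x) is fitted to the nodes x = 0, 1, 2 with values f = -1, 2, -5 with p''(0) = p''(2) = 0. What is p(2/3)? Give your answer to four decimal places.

With σ_i denoting the second derivative at x_i, h_i = 1, 1, and Δ_i = (y_(i+1) − y_i)/h_i = 3, -7:
  1·σ_0 + 4·σ_1 + 1·σ_2 = 6(Δ_1 - Δ_0) = -60
Natural end conditions: σ_0 = σ_2 = 0.
Hence σ_0 = 0, σ_1 = -15, σ_2 = 0.
On [0, 1], p(x) = -1 + 11/2·x + 0·x² - 5/2·x³.
With x = 2/3: p(2/3) = 52/27.

1.9259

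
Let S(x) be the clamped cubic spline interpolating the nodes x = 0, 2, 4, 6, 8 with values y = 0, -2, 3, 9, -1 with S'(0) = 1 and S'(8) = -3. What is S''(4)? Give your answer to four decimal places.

1.5625

With M_i denoting the second derivative at x_i, h_i = 2, 2, 2, 2, and Δ_i = (y_(i+1) − y_i)/h_i = -1, 5/2, 3, -5:
  2·M_0 + 8·M_1 + 2·M_2 = 6(Δ_1 - Δ_0) = 21
  2·M_1 + 8·M_2 + 2·M_3 = 6(Δ_2 - Δ_1) = 3
  2·M_2 + 8·M_3 + 2·M_4 = 6(Δ_3 - Δ_2) = -48
Clamped end conditions give two more equations: 2h_0·M_0 + h_0·M_1 = 6(Δ_0 - S'(0)) = -12 and h_3·M_3 + 2h_3·M_4 = 6(S'(8) - Δ_3) = 12.
Solving the tridiagonal system: M_0 = -527/112, M_1 = 191/56, M_2 = 25/16, M_3 = -457/56, M_4 = 793/112.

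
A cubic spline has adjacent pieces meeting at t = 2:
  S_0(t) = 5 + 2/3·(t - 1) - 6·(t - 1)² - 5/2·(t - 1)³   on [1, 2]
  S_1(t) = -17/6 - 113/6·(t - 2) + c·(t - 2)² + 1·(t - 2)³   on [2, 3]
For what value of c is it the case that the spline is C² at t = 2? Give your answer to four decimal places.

-13.5000

S_0''(t) = -12 - 15·(t - 1), so S_0''(2) = -27. On the right, S_1''(2) = 2c, so c = -27/2.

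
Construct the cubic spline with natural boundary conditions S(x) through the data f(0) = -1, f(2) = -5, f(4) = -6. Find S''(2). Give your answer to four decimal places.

Put σ_i = S'' at the i-th knot. Here h = (2, 2) and Δ = (-2, -1/2), so the interior equations h_(i-1)·σ_(i-1) + 2(h_(i-1)+h_i)·σ_i + h_i·σ_(i+1) = 6(Δ_i − Δ_(i-1)) read
  2·σ_0 + 8·σ_1 + 2·σ_2 = 6(Δ_1 - Δ_0) = 9
Natural end conditions: σ_0 = σ_2 = 0.
Hence σ_0 = 0, σ_1 = 9/8, σ_2 = 0.

1.1250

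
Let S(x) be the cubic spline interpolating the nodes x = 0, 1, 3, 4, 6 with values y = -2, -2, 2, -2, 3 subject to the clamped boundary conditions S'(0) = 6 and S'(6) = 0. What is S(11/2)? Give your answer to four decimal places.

With m_i denoting the second derivative at x_i, h_i = 1, 2, 1, 2, and Δ_i = (y_(i+1) − y_i)/h_i = 0, 2, -4, 5/2:
  1·m_0 + 6·m_1 + 2·m_2 = 6(Δ_1 - Δ_0) = 12
  2·m_1 + 6·m_2 + 1·m_3 = 6(Δ_2 - Δ_1) = -36
  1·m_2 + 6·m_3 + 2·m_4 = 6(Δ_3 - Δ_2) = 39
Clamped end conditions give two more equations: 2h_0·m_0 + h_0·m_1 = 6(Δ_0 - S'(0)) = -36 and h_3·m_3 + 2h_3·m_4 = 6(S'(6) - Δ_3) = -15.
Hence m_0 = -705/31, m_1 = 294/31, m_2 = -687/62, m_3 = 357/31, m_4 = -1179/124.
On [4, 6], S(x) = -2 - 249/124·(x - 4) + 357/62·(x - 4)² - 869/496·(x - 4)³.
With (x - 4) = 3/2: S(11/2) = 8057/3968.

2.0305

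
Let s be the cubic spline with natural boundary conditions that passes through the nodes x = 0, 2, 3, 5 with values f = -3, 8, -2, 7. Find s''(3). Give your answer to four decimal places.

17.5714

Write m_i for s''(x_i). With h_i = 2, 1, 2 and divided differences Δ_i = 11/2, -10, 9/2, the continuity of s' gives the tridiagonal system
  2·m_0 + 6·m_1 + 1·m_2 = 6(Δ_1 - Δ_0) = -93
  1·m_1 + 6·m_2 + 2·m_3 = 6(Δ_2 - Δ_1) = 87
Natural end conditions: m_0 = m_3 = 0.
Solving: m_0 = 0, m_1 = -129/7, m_2 = 123/7, m_3 = 0.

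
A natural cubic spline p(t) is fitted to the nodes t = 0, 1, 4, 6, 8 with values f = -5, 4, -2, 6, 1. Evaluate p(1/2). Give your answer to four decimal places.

0.2129

Put M_i = p'' at the i-th knot. Here h = (1, 3, 2, 2) and Δ = (9, -2, 4, -5/2), so the interior equations h_(i-1)·M_(i-1) + 2(h_(i-1)+h_i)·M_i + h_i·M_(i+1) = 6(Δ_i − Δ_(i-1)) read
  1·M_0 + 8·M_1 + 3·M_2 = 6(Δ_1 - Δ_0) = -66
  3·M_1 + 10·M_2 + 2·M_3 = 6(Δ_2 - Δ_1) = 36
  2·M_2 + 8·M_3 + 2·M_4 = 6(Δ_3 - Δ_2) = -39
Natural end conditions: M_0 = M_4 = 0.
Solving the tridiagonal system: M_0 = 0, M_1 = -3057/268, M_2 = 564/67, M_3 = -3741/536, M_4 = 0.
On [0, 1], p(t) = -5 + 5843/536·t + 0·t² - 1019/536·t³.
With t = 1/2: p(1/2) = 913/4288.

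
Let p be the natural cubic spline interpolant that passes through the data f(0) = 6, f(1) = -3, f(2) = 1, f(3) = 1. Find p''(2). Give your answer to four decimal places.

-11.6000

Put m_i = p'' at the i-th knot. Here h = (1, 1, 1) and Δ = (-9, 4, 0), so the interior equations h_(i-1)·m_(i-1) + 2(h_(i-1)+h_i)·m_i + h_i·m_(i+1) = 6(Δ_i − Δ_(i-1)) read
  1·m_0 + 4·m_1 + 1·m_2 = 6(Δ_1 - Δ_0) = 78
  1·m_1 + 4·m_2 + 1·m_3 = 6(Δ_2 - Δ_1) = -24
Natural end conditions: m_0 = m_3 = 0.
Forward elimination and back-substitution give m_0 = 0, m_1 = 112/5, m_2 = -58/5, m_3 = 0.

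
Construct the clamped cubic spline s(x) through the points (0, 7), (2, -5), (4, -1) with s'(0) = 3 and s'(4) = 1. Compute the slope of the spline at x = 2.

With M_i denoting the second derivative at x_i, h_i = 2, 2, and Δ_i = (y_(i+1) − y_i)/h_i = -6, 2:
  2·M_0 + 8·M_1 + 2·M_2 = 6(Δ_1 - Δ_0) = 48
Clamped end conditions give two more equations: 2h_0·M_0 + h_0·M_1 = 6(Δ_0 - s'(0)) = -54 and h_1·M_1 + 2h_1·M_2 = 6(s'(4) - Δ_1) = -6.
Forward elimination and back-substitution give M_0 = -20, M_1 = 13, M_2 = -8.
On [2, 4], s'(x) = b_1 + 2c_1·(x - 2) + 3d_1·(x - 2)² with b_1 = Δ_1 - h_1(2M_1 + M_2)/6 = -4, c_1 = M_1/2 = 13/2, d_1 = (M_2 - M_1)/(6h_1) = -7/4. So s'(2) = -4.

-4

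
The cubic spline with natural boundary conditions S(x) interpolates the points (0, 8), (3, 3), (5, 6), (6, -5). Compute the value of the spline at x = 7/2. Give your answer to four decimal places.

Write σ_i for S''(x_i). With h_i = 3, 2, 1 and divided differences Δ_i = -5/3, 3/2, -11, the continuity of S' gives the tridiagonal system
  3·σ_0 + 10·σ_1 + 2·σ_2 = 6(Δ_1 - Δ_0) = 19
  2·σ_1 + 6·σ_2 + 1·σ_3 = 6(Δ_2 - Δ_1) = -75
Natural end conditions: σ_0 = σ_3 = 0.
Solving the tridiagonal system: σ_0 = 0, σ_1 = 33/7, σ_2 = -197/14, σ_3 = 0.
On [3, 5], S(x) = 3 + 64/21·(x - 3) + 33/14·(x - 3)² - 263/168·(x - 3)³.
With (x - 3) = 1/2: S(7/2) = 2203/448.

4.9174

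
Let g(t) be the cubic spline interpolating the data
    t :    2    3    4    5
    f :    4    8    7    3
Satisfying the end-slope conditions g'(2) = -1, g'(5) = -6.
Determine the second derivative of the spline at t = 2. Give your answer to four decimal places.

21.4667

Put M_i = g'' at the i-th knot. Here h = (1, 1, 1) and Δ = (4, -1, -4), so the interior equations h_(i-1)·M_(i-1) + 2(h_(i-1)+h_i)·M_i + h_i·M_(i+1) = 6(Δ_i − Δ_(i-1)) read
  1·M_0 + 4·M_1 + 1·M_2 = 6(Δ_1 - Δ_0) = -30
  1·M_1 + 4·M_2 + 1·M_3 = 6(Δ_2 - Δ_1) = -18
Clamped end conditions give two more equations: 2h_0·M_0 + h_0·M_1 = 6(Δ_0 - g'(2)) = 30 and h_2·M_2 + 2h_2·M_3 = 6(g'(5) - Δ_2) = -12.
Forward elimination and back-substitution give M_0 = 322/15, M_1 = -194/15, M_2 = 4/15, M_3 = -92/15.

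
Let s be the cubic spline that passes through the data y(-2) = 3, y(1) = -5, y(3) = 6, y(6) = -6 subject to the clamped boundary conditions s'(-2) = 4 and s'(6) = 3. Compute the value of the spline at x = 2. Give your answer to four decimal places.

Put σ_i = s'' at the i-th knot. Here h = (3, 2, 3) and Δ = (-8/3, 11/2, -4), so the interior equations h_(i-1)·σ_(i-1) + 2(h_(i-1)+h_i)·σ_i + h_i·σ_(i+1) = 6(Δ_i − Δ_(i-1)) read
  3·σ_0 + 10·σ_1 + 2·σ_2 = 6(Δ_1 - Δ_0) = 49
  2·σ_1 + 10·σ_2 + 3·σ_3 = 6(Δ_2 - Δ_1) = -57
Clamped end conditions give two more equations: 2h_0·σ_0 + h_0·σ_1 = 6(Δ_0 - s'(-2)) = -40 and h_2·σ_2 + 2h_2·σ_3 = 6(s'(6) - Δ_2) = 42.
Forward elimination and back-substitution give σ_0 = -3305/273, σ_1 = 990/91, σ_2 = -1068/91, σ_3 = 1171/91.
On [1, 3], s(x) = -5 + 393/182·(x - 1) + 495/91·(x - 1)² - 49/26·(x - 1)³.
With (x - 1) = 1: s(2) = 5/7.

0.7143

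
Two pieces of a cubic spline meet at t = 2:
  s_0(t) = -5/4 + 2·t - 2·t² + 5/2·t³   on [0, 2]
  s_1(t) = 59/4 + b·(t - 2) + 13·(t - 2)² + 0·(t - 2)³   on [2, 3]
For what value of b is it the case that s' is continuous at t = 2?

24

s_0'(t) = 2 - 4·t + 15/2·t², so s_0'(2) = 24. On the right, s_1'(2) = b, so b = 24.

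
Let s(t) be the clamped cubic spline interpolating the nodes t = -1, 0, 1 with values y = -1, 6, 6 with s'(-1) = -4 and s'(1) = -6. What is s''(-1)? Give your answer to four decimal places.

Write σ_i for s''(x_i). With h_i = 1, 1 and divided differences Δ_i = 7, 0, the continuity of s' gives the tridiagonal system
  1·σ_0 + 4·σ_1 + 1·σ_2 = 6(Δ_1 - Δ_0) = -42
Clamped end conditions give two more equations: 2h_0·σ_0 + h_0·σ_1 = 6(Δ_0 - s'(-1)) = 66 and h_1·σ_1 + 2h_1·σ_2 = 6(s'(1) - Δ_1) = -36.
Hence σ_0 = 85/2, σ_1 = -19, σ_2 = -17/2.

42.5000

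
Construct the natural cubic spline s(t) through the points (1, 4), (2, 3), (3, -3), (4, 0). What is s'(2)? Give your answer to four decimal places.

Let m_i = s''(x_i). Step sizes h_i = 1, 1, 1; slopes of the chords Δ_i = (y_(i+1) - y_i)/h_i = -1, -6, 3.
  1·m_0 + 4·m_1 + 1·m_2 = 6(Δ_1 - Δ_0) = -30
  1·m_1 + 4·m_2 + 1·m_3 = 6(Δ_2 - Δ_1) = 54
Natural end conditions: m_0 = m_3 = 0.
Hence m_0 = 0, m_1 = -58/5, m_2 = 82/5, m_3 = 0.
On [2, 3], s'(t) = b_1 + 2c_1·(t - 2) + 3d_1·(t - 2)² with b_1 = Δ_1 - h_1(2m_1 + m_2)/6 = -73/15, c_1 = m_1/2 = -29/5, d_1 = (m_2 - m_1)/(6h_1) = 14/3. So s'(2) = -73/15.

-4.8667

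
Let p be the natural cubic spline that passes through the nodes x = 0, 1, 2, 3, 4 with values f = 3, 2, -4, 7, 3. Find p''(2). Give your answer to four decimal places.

Put M_i = p'' at the i-th knot. Here h = (1, 1, 1, 1) and Δ = (-1, -6, 11, -4), so the interior equations h_(i-1)·M_(i-1) + 2(h_(i-1)+h_i)·M_i + h_i·M_(i+1) = 6(Δ_i − Δ_(i-1)) read
  1·M_0 + 4·M_1 + 1·M_2 = 6(Δ_1 - Δ_0) = -30
  1·M_1 + 4·M_2 + 1·M_3 = 6(Δ_2 - Δ_1) = 102
  1·M_2 + 4·M_3 + 1·M_4 = 6(Δ_3 - Δ_2) = -90
Natural end conditions: M_0 = M_4 = 0.
Solving: M_0 = 0, M_1 = -237/14, M_2 = 264/7, M_3 = -447/14, M_4 = 0.

37.7143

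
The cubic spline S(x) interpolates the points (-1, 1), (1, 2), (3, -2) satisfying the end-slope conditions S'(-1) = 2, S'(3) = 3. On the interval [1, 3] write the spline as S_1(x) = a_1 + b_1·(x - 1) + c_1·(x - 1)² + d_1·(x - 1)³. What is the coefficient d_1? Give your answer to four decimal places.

With m_i denoting the second derivative at x_i, h_i = 2, 2, and Δ_i = (y_(i+1) − y_i)/h_i = 1/2, -2:
  2·m_0 + 8·m_1 + 2·m_2 = 6(Δ_1 - Δ_0) = -15
Clamped end conditions give two more equations: 2h_0·m_0 + h_0·m_1 = 6(Δ_0 - S'(-1)) = -9 and h_1·m_1 + 2h_1·m_2 = 6(S'(3) - Δ_1) = 30.
Hence m_0 = -1/8, m_1 = -17/4, m_2 = 77/8.
On [1, 3], with S_1(x) = a_1 + b_1·(x - 1) + c_1·(x - 1)² + d_1·(x - 1)³: c_1 = m_1/2 = -17/8, d_1 = (m_2 - m_1)/(6h_1) = 37/32, b_1 = Δ_1 - h_1(2m_1 + m_2)/6 = -19/8.

1.1563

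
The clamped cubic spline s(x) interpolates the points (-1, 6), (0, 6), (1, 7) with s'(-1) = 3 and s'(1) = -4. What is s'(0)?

Write M_i for s''(x_i). With h_i = 1, 1 and divided differences Δ_i = 0, 1, the continuity of s' gives the tridiagonal system
  1·M_0 + 4·M_1 + 1·M_2 = 6(Δ_1 - Δ_0) = 6
Clamped end conditions give two more equations: 2h_0·M_0 + h_0·M_1 = 6(Δ_0 - s'(-1)) = -18 and h_1·M_1 + 2h_1·M_2 = 6(s'(1) - Δ_1) = -30.
Hence M_0 = -14, M_1 = 10, M_2 = -20.
On [0, 1], s'(x) = b_1 + 2c_1·x + 3d_1·x² with b_1 = Δ_1 - h_1(2M_1 + M_2)/6 = 1, c_1 = M_1/2 = 5, d_1 = (M_2 - M_1)/(6h_1) = -5. So s'(0) = 1.

1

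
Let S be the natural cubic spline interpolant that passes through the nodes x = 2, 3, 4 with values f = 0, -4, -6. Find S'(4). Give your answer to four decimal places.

-1.5000

Put m_i = S'' at the i-th knot. Here h = (1, 1) and Δ = (-4, -2), so the interior equations h_(i-1)·m_(i-1) + 2(h_(i-1)+h_i)·m_i + h_i·m_(i+1) = 6(Δ_i − Δ_(i-1)) read
  1·m_0 + 4·m_1 + 1·m_2 = 6(Δ_1 - Δ_0) = 12
Natural end conditions: m_0 = m_2 = 0.
Hence m_0 = 0, m_1 = 3, m_2 = 0.
On [3, 4], S'(x) = b_1 + 2c_1·(x - 3) + 3d_1·(x - 3)² with b_1 = Δ_1 - h_1(2m_1 + m_2)/6 = -3, c_1 = m_1/2 = 3/2, d_1 = (m_2 - m_1)/(6h_1) = -1/2. So S'(4) = -3/2.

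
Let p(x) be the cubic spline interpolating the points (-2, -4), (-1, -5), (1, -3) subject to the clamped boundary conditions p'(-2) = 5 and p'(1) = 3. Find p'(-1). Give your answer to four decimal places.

-2.6667

Write M_i for p''(x_i). With h_i = 1, 2 and divided differences Δ_i = -1, 1, the continuity of p' gives the tridiagonal system
  1·M_0 + 6·M_1 + 2·M_2 = 6(Δ_1 - Δ_0) = 12
Clamped end conditions give two more equations: 2h_0·M_0 + h_0·M_1 = 6(Δ_0 - p'(-2)) = -36 and h_1·M_1 + 2h_1·M_2 = 6(p'(1) - Δ_1) = 12.
Hence M_0 = -62/3, M_1 = 16/3, M_2 = 1/3.
On [-1, 1], p'(x) = b_1 + 2c_1·(x + 1) + 3d_1·(x + 1)² with b_1 = Δ_1 - h_1(2M_1 + M_2)/6 = -8/3, c_1 = M_1/2 = 8/3, d_1 = (M_2 - M_1)/(6h_1) = -5/12. So p'(-1) = -8/3.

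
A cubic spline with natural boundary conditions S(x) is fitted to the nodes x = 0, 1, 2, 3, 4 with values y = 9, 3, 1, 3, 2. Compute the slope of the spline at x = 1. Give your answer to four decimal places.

Write σ_i for S''(x_i). With h_i = 1, 1, 1, 1 and divided differences Δ_i = -6, -2, 2, -1, the continuity of S' gives the tridiagonal system
  1·σ_0 + 4·σ_1 + 1·σ_2 = 6(Δ_1 - Δ_0) = 24
  1·σ_1 + 4·σ_2 + 1·σ_3 = 6(Δ_2 - Δ_1) = 24
  1·σ_2 + 4·σ_3 + 1·σ_4 = 6(Δ_3 - Δ_2) = -18
Natural end conditions: σ_0 = σ_4 = 0.
Forward elimination and back-substitution give σ_0 = 0, σ_1 = 123/28, σ_2 = 45/7, σ_3 = -171/28, σ_4 = 0.
On [1, 2], S'(x) = b_1 + 2c_1·(x - 1) + 3d_1·(x - 1)² with b_1 = Δ_1 - h_1(2σ_1 + σ_2)/6 = -127/28, c_1 = σ_1/2 = 123/56, d_1 = (σ_2 - σ_1)/(6h_1) = 19/56. So S'(1) = -127/28.

-4.5357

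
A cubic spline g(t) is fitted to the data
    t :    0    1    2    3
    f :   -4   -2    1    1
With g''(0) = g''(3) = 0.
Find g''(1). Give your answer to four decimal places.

With σ_i denoting the second derivative at x_i, h_i = 1, 1, 1, and Δ_i = (y_(i+1) − y_i)/h_i = 2, 3, 0:
  1·σ_0 + 4·σ_1 + 1·σ_2 = 6(Δ_1 - Δ_0) = 6
  1·σ_1 + 4·σ_2 + 1·σ_3 = 6(Δ_2 - Δ_1) = -18
Natural end conditions: σ_0 = σ_3 = 0.
Solving the tridiagonal system: σ_0 = 0, σ_1 = 14/5, σ_2 = -26/5, σ_3 = 0.

2.8000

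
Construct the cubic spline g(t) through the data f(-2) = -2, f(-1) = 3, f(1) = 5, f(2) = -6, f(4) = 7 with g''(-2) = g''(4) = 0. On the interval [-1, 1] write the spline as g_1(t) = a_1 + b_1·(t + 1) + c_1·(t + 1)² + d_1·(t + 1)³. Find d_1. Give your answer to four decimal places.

-1.4194

With σ_i denoting the second derivative at x_i, h_i = 1, 2, 1, 2, and Δ_i = (y_(i+1) − y_i)/h_i = 5, 1, -11, 13/2:
  1·σ_0 + 6·σ_1 + 2·σ_2 = 6(Δ_1 - Δ_0) = -24
  2·σ_1 + 6·σ_2 + 1·σ_3 = 6(Δ_2 - Δ_1) = -72
  1·σ_2 + 6·σ_3 + 2·σ_4 = 6(Δ_3 - Δ_2) = 105
Natural end conditions: σ_0 = σ_4 = 0.
Solving the tridiagonal system: σ_0 = 0, σ_1 = 39/31, σ_2 = -489/31, σ_3 = 624/31, σ_4 = 0.
On [-1, 1], with g_1(t) = a_1 + b_1·(t + 1) + c_1·(t + 1)² + d_1·(t + 1)³: c_1 = σ_1/2 = 39/62, d_1 = (σ_2 - σ_1)/(6h_1) = -44/31, b_1 = Δ_1 - h_1(2σ_1 + σ_2)/6 = 168/31.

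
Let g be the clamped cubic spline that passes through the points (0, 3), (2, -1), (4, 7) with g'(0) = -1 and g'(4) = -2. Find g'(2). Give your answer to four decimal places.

With m_i denoting the second derivative at x_i, h_i = 2, 2, and Δ_i = (y_(i+1) − y_i)/h_i = -2, 4:
  2·m_0 + 8·m_1 + 2·m_2 = 6(Δ_1 - Δ_0) = 36
Clamped end conditions give two more equations: 2h_0·m_0 + h_0·m_1 = 6(Δ_0 - g'(0)) = -6 and h_1·m_1 + 2h_1·m_2 = 6(g'(4) - Δ_1) = -36.
Solving the tridiagonal system: m_0 = -25/4, m_1 = 19/2, m_2 = -55/4.
On [2, 4], g'(x) = b_1 + 2c_1·(x - 2) + 3d_1·(x - 2)² with b_1 = Δ_1 - h_1(2m_1 + m_2)/6 = 9/4, c_1 = m_1/2 = 19/4, d_1 = (m_2 - m_1)/(6h_1) = -31/16. So g'(2) = 9/4.

2.2500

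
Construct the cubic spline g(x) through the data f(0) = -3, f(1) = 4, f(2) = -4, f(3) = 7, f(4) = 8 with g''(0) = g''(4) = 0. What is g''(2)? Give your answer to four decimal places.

With σ_i denoting the second derivative at x_i, h_i = 1, 1, 1, 1, and Δ_i = (y_(i+1) − y_i)/h_i = 7, -8, 11, 1:
  1·σ_0 + 4·σ_1 + 1·σ_2 = 6(Δ_1 - Δ_0) = -90
  1·σ_1 + 4·σ_2 + 1·σ_3 = 6(Δ_2 - Δ_1) = 114
  1·σ_2 + 4·σ_3 + 1·σ_4 = 6(Δ_3 - Δ_2) = -60
Natural end conditions: σ_0 = σ_4 = 0.
Solving: σ_0 = 0, σ_1 = -933/28, σ_2 = 303/7, σ_3 = -723/28, σ_4 = 0.

43.2857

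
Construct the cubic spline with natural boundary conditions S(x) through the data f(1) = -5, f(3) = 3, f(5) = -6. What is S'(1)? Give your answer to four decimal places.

Let σ_i = S''(x_i). Step sizes h_i = 2, 2; slopes of the chords Δ_i = (y_(i+1) - y_i)/h_i = 4, -9/2.
  2·σ_0 + 8·σ_1 + 2·σ_2 = 6(Δ_1 - Δ_0) = -51
Natural end conditions: σ_0 = σ_2 = 0.
Solving the tridiagonal system: σ_0 = 0, σ_1 = -51/8, σ_2 = 0.
On [1, 3], S'(x) = b_0 + 2c_0·(x - 1) + 3d_0·(x - 1)² with b_0 = Δ_0 - h_0(2σ_0 + σ_1)/6 = 49/8, c_0 = σ_0/2 = 0, d_0 = (σ_1 - σ_0)/(6h_0) = -17/32. So S'(1) = 49/8.

6.1250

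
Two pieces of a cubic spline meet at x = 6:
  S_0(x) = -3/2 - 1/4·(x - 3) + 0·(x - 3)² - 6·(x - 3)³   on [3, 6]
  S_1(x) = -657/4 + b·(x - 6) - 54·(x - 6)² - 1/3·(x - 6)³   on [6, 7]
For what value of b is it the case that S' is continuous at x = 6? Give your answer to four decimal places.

-162.2500

S_0'(x) = -1/4 + 0·(x - 3) - 18·(x - 3)², so S_0'(6) = -649/4. On the right, S_1'(6) = b, so b = -649/4.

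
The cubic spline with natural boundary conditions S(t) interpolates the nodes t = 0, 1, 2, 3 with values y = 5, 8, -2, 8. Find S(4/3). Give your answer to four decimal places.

With σ_i denoting the second derivative at x_i, h_i = 1, 1, 1, and Δ_i = (y_(i+1) − y_i)/h_i = 3, -10, 10:
  1·σ_0 + 4·σ_1 + 1·σ_2 = 6(Δ_1 - Δ_0) = -78
  1·σ_1 + 4·σ_2 + 1·σ_3 = 6(Δ_2 - Δ_1) = 120
Natural end conditions: σ_0 = σ_3 = 0.
Solving the tridiagonal system: σ_0 = 0, σ_1 = -144/5, σ_2 = 186/5, σ_3 = 0.
On [1, 2], S(t) = 8 - 33/5·(t - 1) - 72/5·(t - 1)² + 11·(t - 1)³.
With (t - 1) = 1/3: S(4/3) = 622/135.

4.6074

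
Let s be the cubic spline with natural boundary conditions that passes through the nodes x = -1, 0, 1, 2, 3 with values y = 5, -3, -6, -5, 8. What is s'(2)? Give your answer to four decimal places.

6.9643

With M_i denoting the second derivative at x_i, h_i = 1, 1, 1, 1, and Δ_i = (y_(i+1) − y_i)/h_i = -8, -3, 1, 13:
  1·M_0 + 4·M_1 + 1·M_2 = 6(Δ_1 - Δ_0) = 30
  1·M_1 + 4·M_2 + 1·M_3 = 6(Δ_2 - Δ_1) = 24
  1·M_2 + 4·M_3 + 1·M_4 = 6(Δ_3 - Δ_2) = 72
Natural end conditions: M_0 = M_4 = 0.
Solving: M_0 = 0, M_1 = 213/28, M_2 = -3/7, M_3 = 507/28, M_4 = 0.
On [2, 3], s'(x) = b_3 + 2c_3·(x - 2) + 3d_3·(x - 2)² with b_3 = Δ_3 - h_3(2M_3 + M_4)/6 = 195/28, c_3 = M_3/2 = 507/56, d_3 = (M_4 - M_3)/(6h_3) = -169/56. So s'(2) = 195/28.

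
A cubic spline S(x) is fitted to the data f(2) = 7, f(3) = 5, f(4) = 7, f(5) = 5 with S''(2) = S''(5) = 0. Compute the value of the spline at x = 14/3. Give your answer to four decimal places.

Write M_i for S''(x_i). With h_i = 1, 1, 1 and divided differences Δ_i = -2, 2, -2, the continuity of S' gives the tridiagonal system
  1·M_0 + 4·M_1 + 1·M_2 = 6(Δ_1 - Δ_0) = 24
  1·M_1 + 4·M_2 + 1·M_3 = 6(Δ_2 - Δ_1) = -24
Natural end conditions: M_0 = M_3 = 0.
Solving: M_0 = 0, M_1 = 8, M_2 = -8, M_3 = 0.
On [4, 5], S(x) = 7 + 2/3·(x - 4) - 4·(x - 4)² + 4/3·(x - 4)³.
With (x - 4) = 2/3: S(14/3) = 491/81.

6.0617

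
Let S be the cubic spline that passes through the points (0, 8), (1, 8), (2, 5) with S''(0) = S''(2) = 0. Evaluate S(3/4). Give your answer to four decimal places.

8.2461

With M_i denoting the second derivative at x_i, h_i = 1, 1, and Δ_i = (y_(i+1) − y_i)/h_i = 0, -3:
  1·M_0 + 4·M_1 + 1·M_2 = 6(Δ_1 - Δ_0) = -18
Natural end conditions: M_0 = M_2 = 0.
Solving: M_0 = 0, M_1 = -9/2, M_2 = 0.
On [0, 1], S(t) = 8 + 3/4·t + 0·t² - 3/4·t³.
With t = 3/4: S(3/4) = 2111/256.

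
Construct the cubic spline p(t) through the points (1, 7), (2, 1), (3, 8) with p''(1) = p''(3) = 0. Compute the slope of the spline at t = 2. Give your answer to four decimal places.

0.5000

Let σ_i = p''(x_i). Step sizes h_i = 1, 1; slopes of the chords Δ_i = (y_(i+1) - y_i)/h_i = -6, 7.
  1·σ_0 + 4·σ_1 + 1·σ_2 = 6(Δ_1 - Δ_0) = 78
Natural end conditions: σ_0 = σ_2 = 0.
Forward elimination and back-substitution give σ_0 = 0, σ_1 = 39/2, σ_2 = 0.
On [2, 3], p'(t) = b_1 + 2c_1·(t - 2) + 3d_1·(t - 2)² with b_1 = Δ_1 - h_1(2σ_1 + σ_2)/6 = 1/2, c_1 = σ_1/2 = 39/4, d_1 = (σ_2 - σ_1)/(6h_1) = -13/4. So p'(2) = 1/2.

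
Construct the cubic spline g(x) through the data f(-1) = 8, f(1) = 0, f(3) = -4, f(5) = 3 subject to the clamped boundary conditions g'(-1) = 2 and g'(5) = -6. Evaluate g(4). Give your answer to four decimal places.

Put M_i = g'' at the i-th knot. Here h = (2, 2, 2) and Δ = (-4, -2, 7/2), so the interior equations h_(i-1)·M_(i-1) + 2(h_(i-1)+h_i)·M_i + h_i·M_(i+1) = 6(Δ_i − Δ_(i-1)) read
  2·M_0 + 8·M_1 + 2·M_2 = 6(Δ_1 - Δ_0) = 12
  2·M_1 + 8·M_2 + 2·M_3 = 6(Δ_2 - Δ_1) = 33
Clamped end conditions give two more equations: 2h_0·M_0 + h_0·M_1 = 6(Δ_0 - g'(-1)) = -36 and h_2·M_2 + 2h_2·M_3 = 6(g'(5) - Δ_2) = -57.
Hence M_0 = -299/30, M_1 = 29/15, M_2 = 247/30, M_3 = -551/30.
On [3, 5], g(x) = -4 + 62/15·(x - 3) + 247/60·(x - 3)² - 133/60·(x - 3)³.
With (x - 3) = 1: g(4) = 61/30.

2.0333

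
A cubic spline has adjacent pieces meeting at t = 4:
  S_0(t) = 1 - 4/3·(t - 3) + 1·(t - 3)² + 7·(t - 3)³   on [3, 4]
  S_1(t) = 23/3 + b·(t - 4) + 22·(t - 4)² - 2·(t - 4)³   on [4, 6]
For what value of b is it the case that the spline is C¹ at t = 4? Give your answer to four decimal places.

21.6667

S_0'(t) = -4/3 + 2·(t - 3) + 21·(t - 3)², so S_0'(4) = 65/3. On the right, S_1'(4) = b, so b = 65/3.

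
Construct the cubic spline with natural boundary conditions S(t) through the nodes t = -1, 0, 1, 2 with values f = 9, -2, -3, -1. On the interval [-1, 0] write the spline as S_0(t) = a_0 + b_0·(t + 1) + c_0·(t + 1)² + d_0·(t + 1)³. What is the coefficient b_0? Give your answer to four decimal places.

-13.4667

Put m_i = S'' at the i-th knot. Here h = (1, 1, 1) and Δ = (-11, -1, 2), so the interior equations h_(i-1)·m_(i-1) + 2(h_(i-1)+h_i)·m_i + h_i·m_(i+1) = 6(Δ_i − Δ_(i-1)) read
  1·m_0 + 4·m_1 + 1·m_2 = 6(Δ_1 - Δ_0) = 60
  1·m_1 + 4·m_2 + 1·m_3 = 6(Δ_2 - Δ_1) = 18
Natural end conditions: m_0 = m_3 = 0.
Solving: m_0 = 0, m_1 = 74/5, m_2 = 4/5, m_3 = 0.
On [-1, 0], with S_0(t) = a_0 + b_0·(t + 1) + c_0·(t + 1)² + d_0·(t + 1)³: c_0 = m_0/2 = 0, d_0 = (m_1 - m_0)/(6h_0) = 37/15, b_0 = Δ_0 - h_0(2m_0 + m_1)/6 = -202/15.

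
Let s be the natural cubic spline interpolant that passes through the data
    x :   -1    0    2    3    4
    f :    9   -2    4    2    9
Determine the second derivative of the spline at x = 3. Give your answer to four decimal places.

With m_i denoting the second derivative at x_i, h_i = 1, 2, 1, 1, and Δ_i = (y_(i+1) − y_i)/h_i = -11, 3, -2, 7:
  1·m_0 + 6·m_1 + 2·m_2 = 6(Δ_1 - Δ_0) = 84
  2·m_1 + 6·m_2 + 1·m_3 = 6(Δ_2 - Δ_1) = -30
  1·m_2 + 4·m_3 + 1·m_4 = 6(Δ_3 - Δ_2) = 54
Natural end conditions: m_0 = m_4 = 0.
Forward elimination and back-substitution give m_0 = 0, m_1 = 1140/61, m_2 = -858/61, m_3 = 1038/61, m_4 = 0.

17.0164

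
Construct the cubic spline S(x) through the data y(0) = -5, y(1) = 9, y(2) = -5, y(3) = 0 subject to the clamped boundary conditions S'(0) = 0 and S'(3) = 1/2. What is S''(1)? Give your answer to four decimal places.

-76.6667

Write m_i for S''(x_i). With h_i = 1, 1, 1 and divided differences Δ_i = 14, -14, 5, the continuity of S' gives the tridiagonal system
  1·m_0 + 4·m_1 + 1·m_2 = 6(Δ_1 - Δ_0) = -168
  1·m_1 + 4·m_2 + 1·m_3 = 6(Δ_2 - Δ_1) = 114
Clamped end conditions give two more equations: 2h_0·m_0 + h_0·m_1 = 6(Δ_0 - S'(0)) = 84 and h_2·m_2 + 2h_2·m_3 = 6(S'(3) - Δ_2) = -27.
Hence m_0 = 241/3, m_1 = -230/3, m_2 = 175/3, m_3 = -128/3.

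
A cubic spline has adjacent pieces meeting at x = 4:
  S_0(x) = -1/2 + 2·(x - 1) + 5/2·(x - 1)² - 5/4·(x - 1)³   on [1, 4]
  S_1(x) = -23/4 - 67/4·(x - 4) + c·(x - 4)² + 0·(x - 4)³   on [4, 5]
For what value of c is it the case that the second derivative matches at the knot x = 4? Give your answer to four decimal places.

S_0''(x) = 5 - 15/2·(x - 1), so S_0''(4) = -35/2. On the right, S_1''(4) = 2c, so c = -35/4.

-8.7500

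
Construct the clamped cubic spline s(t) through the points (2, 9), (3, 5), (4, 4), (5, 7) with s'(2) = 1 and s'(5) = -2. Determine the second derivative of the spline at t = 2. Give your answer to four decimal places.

-18.4000

Put M_i = s'' at the i-th knot. Here h = (1, 1, 1) and Δ = (-4, -1, 3), so the interior equations h_(i-1)·M_(i-1) + 2(h_(i-1)+h_i)·M_i + h_i·M_(i+1) = 6(Δ_i − Δ_(i-1)) read
  1·M_0 + 4·M_1 + 1·M_2 = 6(Δ_1 - Δ_0) = 18
  1·M_1 + 4·M_2 + 1·M_3 = 6(Δ_2 - Δ_1) = 24
Clamped end conditions give two more equations: 2h_0·M_0 + h_0·M_1 = 6(Δ_0 - s'(2)) = -30 and h_2·M_2 + 2h_2·M_3 = 6(s'(5) - Δ_2) = -30.
Solving: M_0 = -92/5, M_1 = 34/5, M_2 = 46/5, M_3 = -98/5.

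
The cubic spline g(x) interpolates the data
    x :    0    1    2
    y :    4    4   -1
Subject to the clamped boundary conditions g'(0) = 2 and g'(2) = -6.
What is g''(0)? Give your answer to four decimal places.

Let m_i = g''(x_i). Step sizes h_i = 1, 1; slopes of the chords Δ_i = (y_(i+1) - y_i)/h_i = 0, -5.
  1·m_0 + 4·m_1 + 1·m_2 = 6(Δ_1 - Δ_0) = -30
Clamped end conditions give two more equations: 2h_0·m_0 + h_0·m_1 = 6(Δ_0 - g'(0)) = -12 and h_1·m_1 + 2h_1·m_2 = 6(g'(2) - Δ_1) = -6.
Solving: m_0 = -5/2, m_1 = -7, m_2 = 1/2.

-2.5000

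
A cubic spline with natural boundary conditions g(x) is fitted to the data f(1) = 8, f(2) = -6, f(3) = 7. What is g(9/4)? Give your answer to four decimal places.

-4.9648

Write σ_i for g''(x_i). With h_i = 1, 1 and divided differences Δ_i = -14, 13, the continuity of g' gives the tridiagonal system
  1·σ_0 + 4·σ_1 + 1·σ_2 = 6(Δ_1 - Δ_0) = 162
Natural end conditions: σ_0 = σ_2 = 0.
Hence σ_0 = 0, σ_1 = 81/2, σ_2 = 0.
On [2, 3], g(x) = -6 - 1/2·(x - 2) + 81/4·(x - 2)² - 27/4·(x - 2)³.
With (x - 2) = 1/4: g(9/4) = -1271/256.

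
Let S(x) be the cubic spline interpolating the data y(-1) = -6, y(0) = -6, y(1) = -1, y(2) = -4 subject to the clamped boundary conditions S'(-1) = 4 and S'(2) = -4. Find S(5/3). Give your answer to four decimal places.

-2.4864

Let σ_i = S''(x_i). Step sizes h_i = 1, 1, 1; slopes of the chords Δ_i = (y_(i+1) - y_i)/h_i = 0, 5, -3.
  1·σ_0 + 4·σ_1 + 1·σ_2 = 6(Δ_1 - Δ_0) = 30
  1·σ_1 + 4·σ_2 + 1·σ_3 = 6(Δ_2 - Δ_1) = -48
Clamped end conditions give two more equations: 2h_0·σ_0 + h_0·σ_1 = 6(Δ_0 - S'(-1)) = -24 and h_2·σ_2 + 2h_2·σ_3 = 6(S'(2) - Δ_2) = -6.
Hence σ_0 = -308/15, σ_1 = 256/15, σ_2 = -266/15, σ_3 = 88/15.
On [1, 2], S(x) = -1 + 29/15·(x - 1) - 133/15·(x - 1)² + 59/15·(x - 1)³.
With (x - 1) = 2/3: S(5/3) = -1007/405.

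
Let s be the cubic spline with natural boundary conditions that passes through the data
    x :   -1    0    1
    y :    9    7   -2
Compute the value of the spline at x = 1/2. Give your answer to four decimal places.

3.1563

Write σ_i for s''(x_i). With h_i = 1, 1 and divided differences Δ_i = -2, -9, the continuity of s' gives the tridiagonal system
  1·σ_0 + 4·σ_1 + 1·σ_2 = 6(Δ_1 - Δ_0) = -42
Natural end conditions: σ_0 = σ_2 = 0.
Solving: σ_0 = 0, σ_1 = -21/2, σ_2 = 0.
On [0, 1], s(x) = 7 - 11/2·x - 21/4·x² + 7/4·x³.
With x = 1/2: s(1/2) = 101/32.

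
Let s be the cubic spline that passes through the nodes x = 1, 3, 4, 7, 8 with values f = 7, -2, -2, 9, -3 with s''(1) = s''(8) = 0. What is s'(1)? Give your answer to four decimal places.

-5.5631

Let M_i = s''(x_i). Step sizes h_i = 2, 1, 3, 1; slopes of the chords Δ_i = (y_(i+1) - y_i)/h_i = -9/2, 0, 11/3, -12.
  2·M_0 + 6·M_1 + 1·M_2 = 6(Δ_1 - Δ_0) = 27
  1·M_1 + 8·M_2 + 3·M_3 = 6(Δ_2 - Δ_1) = 22
  3·M_2 + 8·M_3 + 1·M_4 = 6(Δ_3 - Δ_2) = -94
Natural end conditions: M_0 = M_4 = 0.
Forward elimination and back-substitution give M_0 = 0, M_1 = 1027/322, M_2 = 1266/161, M_3 = -4733/322, M_4 = 0.
On [1, 3], s'(x) = b_0 + 2c_0·(x - 1) + 3d_0·(x - 1)² with b_0 = Δ_0 - h_0(2M_0 + M_1)/6 = -2687/483, c_0 = M_0/2 = 0, d_0 = (M_1 - M_0)/(6h_0) = 1027/3864. So s'(1) = -2687/483.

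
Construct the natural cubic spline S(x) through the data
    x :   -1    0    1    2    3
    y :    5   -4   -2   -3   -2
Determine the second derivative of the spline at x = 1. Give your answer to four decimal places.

Let m_i = S''(x_i). Step sizes h_i = 1, 1, 1, 1; slopes of the chords Δ_i = (y_(i+1) - y_i)/h_i = -9, 2, -1, 1.
  1·m_0 + 4·m_1 + 1·m_2 = 6(Δ_1 - Δ_0) = 66
  1·m_1 + 4·m_2 + 1·m_3 = 6(Δ_2 - Δ_1) = -18
  1·m_2 + 4·m_3 + 1·m_4 = 6(Δ_3 - Δ_2) = 12
Natural end conditions: m_0 = m_4 = 0.
Solving the tridiagonal system: m_0 = 0, m_1 = 537/28, m_2 = -75/7, m_3 = 159/28, m_4 = 0.

-10.7143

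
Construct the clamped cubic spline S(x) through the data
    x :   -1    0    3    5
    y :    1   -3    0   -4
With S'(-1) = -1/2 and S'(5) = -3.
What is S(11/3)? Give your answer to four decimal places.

Write σ_i for S''(x_i). With h_i = 1, 3, 2 and divided differences Δ_i = -4, 1, -2, the continuity of S' gives the tridiagonal system
  1·σ_0 + 8·σ_1 + 3·σ_2 = 6(Δ_1 - Δ_0) = 30
  3·σ_1 + 10·σ_2 + 2·σ_3 = 6(Δ_2 - Δ_1) = -18
Clamped end conditions give two more equations: 2h_0·σ_0 + h_0·σ_1 = 6(Δ_0 - S'(-1)) = -21 and h_2·σ_2 + 2h_2·σ_3 = 6(S'(5) - Δ_2) = -6.
Solving the tridiagonal system: σ_0 = -14, σ_1 = 7, σ_2 = -4, σ_3 = 1/2.
On [3, 5], S(x) = 0 + 1/2·(x - 3) - 2·(x - 3)² + 3/8·(x - 3)³.
With (x - 3) = 2/3: S(11/3) = -4/9.

-0.4444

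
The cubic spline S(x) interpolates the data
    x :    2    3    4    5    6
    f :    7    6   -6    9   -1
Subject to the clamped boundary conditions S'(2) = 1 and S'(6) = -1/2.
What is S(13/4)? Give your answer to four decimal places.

With m_i denoting the second derivative at x_i, h_i = 1, 1, 1, 1, and Δ_i = (y_(i+1) − y_i)/h_i = -1, -12, 15, -10:
  1·m_0 + 4·m_1 + 1·m_2 = 6(Δ_1 - Δ_0) = -66
  1·m_1 + 4·m_2 + 1·m_3 = 6(Δ_2 - Δ_1) = 162
  1·m_2 + 4·m_3 + 1·m_4 = 6(Δ_3 - Δ_2) = -150
Clamped end conditions give two more equations: 2h_0·m_0 + h_0·m_1 = 6(Δ_0 - S'(2)) = -12 and h_3·m_3 + 2h_3·m_4 = 6(S'(6) - Δ_3) = 57.
Hence m_0 = 681/56, m_1 = -1017/28, m_2 = 537/8, m_3 = -1965/28, m_4 = 3561/56.
On [3, 4], S(x) = 6 - 1241/112·(x - 3) - 1017/56·(x - 3)² + 1931/112·(x - 3)³.
With (x - 3) = 1/4: S(13/4) = 2421/1024.

2.3643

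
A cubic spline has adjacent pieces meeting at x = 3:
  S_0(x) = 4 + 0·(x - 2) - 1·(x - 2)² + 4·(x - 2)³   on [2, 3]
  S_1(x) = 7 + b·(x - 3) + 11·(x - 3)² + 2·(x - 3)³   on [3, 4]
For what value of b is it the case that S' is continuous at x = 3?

S_0'(x) = 0 - 2·(x - 2) + 12·(x - 2)², so S_0'(3) = 10. On the right, S_1'(3) = b, so b = 10.

10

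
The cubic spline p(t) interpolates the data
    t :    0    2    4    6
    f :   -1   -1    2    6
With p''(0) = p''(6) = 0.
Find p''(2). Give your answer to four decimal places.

Put σ_i = p'' at the i-th knot. Here h = (2, 2, 2) and Δ = (0, 3/2, 2), so the interior equations h_(i-1)·σ_(i-1) + 2(h_(i-1)+h_i)·σ_i + h_i·σ_(i+1) = 6(Δ_i − Δ_(i-1)) read
  2·σ_0 + 8·σ_1 + 2·σ_2 = 6(Δ_1 - Δ_0) = 9
  2·σ_1 + 8·σ_2 + 2·σ_3 = 6(Δ_2 - Δ_1) = 3
Natural end conditions: σ_0 = σ_3 = 0.
Hence σ_0 = 0, σ_1 = 11/10, σ_2 = 1/10, σ_3 = 0.

1.1000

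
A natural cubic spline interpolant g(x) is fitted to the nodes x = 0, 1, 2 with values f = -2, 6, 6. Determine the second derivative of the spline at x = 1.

-12

With σ_i denoting the second derivative at x_i, h_i = 1, 1, and Δ_i = (y_(i+1) − y_i)/h_i = 8, 0:
  1·σ_0 + 4·σ_1 + 1·σ_2 = 6(Δ_1 - Δ_0) = -48
Natural end conditions: σ_0 = σ_2 = 0.
Solving: σ_0 = 0, σ_1 = -12, σ_2 = 0.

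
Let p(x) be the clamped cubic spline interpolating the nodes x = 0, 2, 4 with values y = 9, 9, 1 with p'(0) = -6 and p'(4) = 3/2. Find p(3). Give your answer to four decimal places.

4.1563

Put M_i = p'' at the i-th knot. Here h = (2, 2) and Δ = (0, -4), so the interior equations h_(i-1)·M_(i-1) + 2(h_(i-1)+h_i)·M_i + h_i·M_(i+1) = 6(Δ_i − Δ_(i-1)) read
  2·M_0 + 8·M_1 + 2·M_2 = 6(Δ_1 - Δ_0) = -24
Clamped end conditions give two more equations: 2h_0·M_0 + h_0·M_1 = 6(Δ_0 - p'(0)) = 36 and h_1·M_1 + 2h_1·M_2 = 6(p'(4) - Δ_1) = 33.
Hence M_0 = 111/8, M_1 = -39/4, M_2 = 105/8.
On [2, 4], p(x) = 9 - 15/8·(x - 2) - 39/8·(x - 2)² + 61/32·(x - 2)³.
With (x - 2) = 1: p(3) = 133/32.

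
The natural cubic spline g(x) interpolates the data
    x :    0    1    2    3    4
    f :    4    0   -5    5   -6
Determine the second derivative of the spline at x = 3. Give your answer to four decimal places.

With M_i denoting the second derivative at x_i, h_i = 1, 1, 1, 1, and Δ_i = (y_(i+1) − y_i)/h_i = -4, -5, 10, -11:
  1·M_0 + 4·M_1 + 1·M_2 = 6(Δ_1 - Δ_0) = -6
  1·M_1 + 4·M_2 + 1·M_3 = 6(Δ_2 - Δ_1) = 90
  1·M_2 + 4·M_3 + 1·M_4 = 6(Δ_3 - Δ_2) = -126
Natural end conditions: M_0 = M_4 = 0.
Solving the tridiagonal system: M_0 = 0, M_1 = -72/7, M_2 = 246/7, M_3 = -282/7, M_4 = 0.

-40.2857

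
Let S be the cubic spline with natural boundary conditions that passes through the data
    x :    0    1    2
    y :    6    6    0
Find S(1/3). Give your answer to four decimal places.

6.4444

Write m_i for S''(x_i). With h_i = 1, 1 and divided differences Δ_i = 0, -6, the continuity of S' gives the tridiagonal system
  1·m_0 + 4·m_1 + 1·m_2 = 6(Δ_1 - Δ_0) = -36
Natural end conditions: m_0 = m_2 = 0.
Forward elimination and back-substitution give m_0 = 0, m_1 = -9, m_2 = 0.
On [0, 1], S(x) = 6 + 3/2·x + 0·x² - 3/2·x³.
With x = 1/3: S(1/3) = 58/9.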